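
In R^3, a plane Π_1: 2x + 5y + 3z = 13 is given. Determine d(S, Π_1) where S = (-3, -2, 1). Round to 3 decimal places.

4.218

n·S − d = (2)·(-3) + (5)·(-2) + (3)·(1) − 13 = -26; |n| = √38.
Distance = |-26| / √38 = 26/√38 ≈ 4.218.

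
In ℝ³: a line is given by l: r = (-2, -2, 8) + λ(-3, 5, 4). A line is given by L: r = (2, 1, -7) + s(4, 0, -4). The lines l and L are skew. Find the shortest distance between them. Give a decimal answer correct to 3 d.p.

8.122

Common perpendicular direction n = (-3, 5, 4) × (4, 0, -4) = (-20, 4, -20).
With w = (2, 1, -7) − (-2, -2, 8) = (4, 3, -15), w · n = 232.
Distance = |w · n| / |n| = |232| / √816 ≈ 8.122.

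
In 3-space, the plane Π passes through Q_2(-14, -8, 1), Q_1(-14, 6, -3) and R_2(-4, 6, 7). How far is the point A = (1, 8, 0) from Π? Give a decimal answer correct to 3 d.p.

7.921

Q_2Q_1 = (0, 14, -4), Q_2R_2 = (10, 14, 6); a normal to Π is Q_2Q_1 × Q_2R_2 = (140, -40, -140).
Using Q_2: Π has equation 140x - 40y - 140z = -1780.
n·A − d = (140)·(1) + (-40)·(8) + (-140)·(0) − (-1780) = 1600; |n| = √40800.
Distance = |1600| / √40800 = 1600/√40800 ≈ 7.921.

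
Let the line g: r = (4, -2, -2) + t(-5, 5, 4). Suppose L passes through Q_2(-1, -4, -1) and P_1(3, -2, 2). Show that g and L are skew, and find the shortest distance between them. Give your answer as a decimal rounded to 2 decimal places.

A direction vector for L is P_1 − Q_2 = (4, 2, 3).
Common perpendicular direction n = (-5, 5, 4) × (4, 2, 3) = (7, 31, -30).
With w = (-1, -4, -1) − (4, -2, -2) = (-5, -2, 1), w · n = -127.
Since n ≠ 0 the lines are not parallel, and w · n = -127 ≠ 0 so they do not intersect; hence they are skew.
Distance = |w · n| / |n| = |-127| / √1910 ≈ 2.91.

2.91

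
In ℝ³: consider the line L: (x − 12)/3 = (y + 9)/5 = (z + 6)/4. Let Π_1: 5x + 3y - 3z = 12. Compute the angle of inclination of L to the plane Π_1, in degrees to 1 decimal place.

L has direction (3, 5, 4) through (12, -9, -6).
sin θ = |n·v| / (|n||v|) = |18| / (√43 · √50) = 0.38820.
θ ≈ 22.8°.

22.8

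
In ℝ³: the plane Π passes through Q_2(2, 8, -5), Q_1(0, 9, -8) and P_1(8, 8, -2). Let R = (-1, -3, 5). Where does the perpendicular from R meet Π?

(-2, 1, 7)

Q_2Q_1 = (-2, 1, -3), Q_2P_1 = (6, 0, 3); a normal to Π is Q_2Q_1 × Q_2P_1 = (3, -12, -6).
Using Q_2: Π has equation 3x - 12y - 6z = -60.
Foot = R − λn with λ = (n·R − d)/|n|² = (3 − (-60))/189 = 1/3.
Foot = (-1, -3, 5) − (1/3)·(3, -12, -6) = (-2, 1, 7).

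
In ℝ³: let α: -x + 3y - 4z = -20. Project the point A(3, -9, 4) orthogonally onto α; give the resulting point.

Foot = A − λn with λ = (n·A − d)/|n|² = (-46 − (-20))/26 = -1.
Foot = (3, -9, 4) − (-1)·(-1, 3, -4) = (2, -6, 0).

(2, -6, 0)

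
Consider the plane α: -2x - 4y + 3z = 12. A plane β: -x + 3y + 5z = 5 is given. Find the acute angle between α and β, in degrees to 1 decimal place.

cos θ = |n₁·n₂| / (|n₁||n₂|) = |5| / (√29 · √35).
θ = arccos(0.15694) ≈ 81.0°.

81.0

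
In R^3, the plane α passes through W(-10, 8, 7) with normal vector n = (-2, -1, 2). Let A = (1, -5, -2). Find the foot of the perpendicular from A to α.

(-5, -8, 4)

α: n·r = n·W gives -2x - y + 2z = 26.
Foot = A − λn with λ = (n·A − d)/|n|² = (-1 − 26)/9 = -3.
Foot = (1, -5, -2) − (-3)·(-2, -1, 2) = (-5, -8, 4).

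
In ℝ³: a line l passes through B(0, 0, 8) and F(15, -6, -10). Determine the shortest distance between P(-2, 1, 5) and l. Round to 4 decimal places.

3.6669

A direction vector for l is F − B = (15, -6, -18).
Taking (0, 0, 8) on l with direction v = (15, -6, -18): w = P − (0, 0, 8) = (-2, 1, -3), and w × v = (-36, -81, -3).
Distance = |w × v| / |v| = √7866 / √585 ≈ 3.6669.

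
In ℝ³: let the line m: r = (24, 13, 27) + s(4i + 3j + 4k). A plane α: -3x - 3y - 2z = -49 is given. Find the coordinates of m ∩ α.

(8, 1, 11)

Substitute r = (24, 13, 27) + t(4, 3, 4) into the plane: -165 + (-29)t = -49, so t = -4.
Intersection: (24, 13, 27) + (-4)·(4, 3, 4) = (8, 1, 11).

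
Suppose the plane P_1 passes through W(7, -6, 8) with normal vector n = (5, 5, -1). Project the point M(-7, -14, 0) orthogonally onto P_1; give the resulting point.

P_1: n·r = n·W gives 5x + 5y - z = -3.
Foot = M − λn with λ = (n·M − d)/|n|² = (-105 − (-3))/51 = -2.
Foot = (-7, -14, 0) − (-2)·(5, 5, -1) = (3, -4, -2).

(3, -4, -2)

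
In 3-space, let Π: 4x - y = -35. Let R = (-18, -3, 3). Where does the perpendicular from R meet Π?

(-10, -5, 3)

Foot = R − λn with λ = (n·R − d)/|n|² = (-69 − (-35))/17 = -2.
Foot = (-18, -3, 3) − (-2)·(4, -1, 0) = (-10, -5, 3).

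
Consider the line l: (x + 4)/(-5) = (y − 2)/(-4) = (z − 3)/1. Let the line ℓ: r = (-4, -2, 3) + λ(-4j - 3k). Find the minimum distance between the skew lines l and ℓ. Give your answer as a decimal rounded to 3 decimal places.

2.021

l has direction (-5, -4, 1) through (-4, 2, 3).
Common perpendicular direction n = (-5, -4, 1) × (0, -4, -3) = (16, -15, 20).
With w = (-4, -2, 3) − (-4, 2, 3) = (0, -4, 0), w · n = 60.
Distance = |w · n| / |n| = |60| / √881 ≈ 2.021.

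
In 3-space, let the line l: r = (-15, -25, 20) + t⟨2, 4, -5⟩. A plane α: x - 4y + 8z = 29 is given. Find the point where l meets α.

(-7, -9, 0)

Substitute r = (-15, -25, 20) + t(2, 4, -5) into the plane: 245 + (-54)t = 29, so t = 4.
Intersection: (-15, -25, 20) + 4·(2, 4, -5) = (-7, -9, 0).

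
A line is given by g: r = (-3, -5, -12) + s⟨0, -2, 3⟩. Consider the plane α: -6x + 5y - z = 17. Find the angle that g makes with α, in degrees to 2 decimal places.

sin θ = |n·v| / (|n||v|) = |-13| / (√62 · √13) = 0.45791.
θ ≈ 27.25°.

27.25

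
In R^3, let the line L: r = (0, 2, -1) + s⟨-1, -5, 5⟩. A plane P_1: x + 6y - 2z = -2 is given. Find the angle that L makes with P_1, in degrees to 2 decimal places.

63.72

sin θ = |n·v| / (|n||v|) = |-41| / (√41 · √51) = 0.89662.
θ ≈ 63.72°.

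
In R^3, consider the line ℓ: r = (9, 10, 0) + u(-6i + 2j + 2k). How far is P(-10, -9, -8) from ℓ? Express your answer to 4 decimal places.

26.5364

Taking (9, 10, 0) on ℓ with direction v = (-6, 2, 2): w = P − (9, 10, 0) = (-19, -19, -8), and w × v = (-22, 86, -152).
Distance = |w × v| / |v| = √30984 / √44 ≈ 26.5364.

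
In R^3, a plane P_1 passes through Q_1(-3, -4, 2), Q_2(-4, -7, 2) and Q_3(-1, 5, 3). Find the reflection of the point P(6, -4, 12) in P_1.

Q_1Q_2 = (-1, -3, 0), Q_1Q_3 = (2, 9, 1); a normal to P_1 is Q_1Q_2 × Q_1Q_3 = (-3, 1, -3).
Using Q_1: P_1 has equation -3x + y - 3z = -1.
λ = (n·P − d)/|n|² = (-58 − (-1))/19 = -3.
Reflection = P − 2λn = (6, -4, 12) − (-6)·(-3, 1, -3) = (-12, 2, -6).

(-12, 2, -6)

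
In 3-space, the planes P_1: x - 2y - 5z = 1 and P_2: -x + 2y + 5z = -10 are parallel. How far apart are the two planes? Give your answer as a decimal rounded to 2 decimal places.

1.64

Rescale P_2 by 1/(-1): x - 2y - 5z = 10. Then distance = |1 − 10| / √30 ≈ 1.64.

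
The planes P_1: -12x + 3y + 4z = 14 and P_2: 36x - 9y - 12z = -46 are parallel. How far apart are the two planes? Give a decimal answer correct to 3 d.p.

Rescale P_2 by 1/(-3): -12x + 3y + 4z = 46/3. Then distance = |14 − (46/3)| / √169 ≈ 0.103.

0.103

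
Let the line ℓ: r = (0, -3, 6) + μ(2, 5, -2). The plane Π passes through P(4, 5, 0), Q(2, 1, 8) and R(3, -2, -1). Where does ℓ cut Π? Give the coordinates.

PQ = (-2, -4, 8), PR = (-1, -7, -1); a normal to Π is PQ × PR = (60, -10, 10).
Using P: Π has equation 60x - 10y + 10z = 190.
Substitute r = (0, -3, 6) + t(2, 5, -2) into the plane: 90 + 50t = 190, so t = 2.
Intersection: (0, -3, 6) + 2·(2, 5, -2) = (4, 7, 2).

(4, 7, 2)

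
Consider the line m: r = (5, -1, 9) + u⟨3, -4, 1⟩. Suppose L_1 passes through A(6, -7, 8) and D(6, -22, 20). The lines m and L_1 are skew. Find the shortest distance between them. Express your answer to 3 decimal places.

3.433

A direction vector for L_1 is D − A = (0, -15, 12).
Common perpendicular direction n = (3, -4, 1) × (0, -15, 12) = (-33, -36, -45).
With w = (6, -7, 8) − (5, -1, 9) = (1, -6, -1), w · n = 228.
Distance = |w · n| / |n| = |228| / √4410 ≈ 3.433.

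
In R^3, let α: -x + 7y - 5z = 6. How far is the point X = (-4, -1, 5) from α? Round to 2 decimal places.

n·X − d = (-1)·(-4) + (7)·(-1) + (-5)·(5) − 6 = -34; |n| = √75.
Distance = |-34| / √75 = 34/√75 ≈ 3.93.

3.93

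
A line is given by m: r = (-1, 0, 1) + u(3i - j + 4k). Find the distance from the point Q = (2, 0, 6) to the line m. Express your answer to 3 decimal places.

1.286

Taking (-1, 0, 1) on m with direction v = (3, -1, 4): w = Q − (-1, 0, 1) = (3, 0, 5), and w × v = (5, 3, -3).
Distance = |w × v| / |v| = √43 / √26 ≈ 1.286.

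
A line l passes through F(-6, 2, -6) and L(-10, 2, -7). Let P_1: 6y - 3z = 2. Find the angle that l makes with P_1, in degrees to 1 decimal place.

6.2

A direction vector for l is L − F = (-4, 0, -1).
sin θ = |n·v| / (|n||v|) = |3| / (√45 · √17) = 0.10847.
θ ≈ 6.2°.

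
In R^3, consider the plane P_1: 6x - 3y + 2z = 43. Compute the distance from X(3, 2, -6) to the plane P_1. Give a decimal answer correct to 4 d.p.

6.1429

n·X − d = (6)·(3) + (-3)·(2) + (2)·(-6) − 43 = -43; |n| = √49.
Distance = |-43| / √49 = 43/√49 ≈ 6.1429.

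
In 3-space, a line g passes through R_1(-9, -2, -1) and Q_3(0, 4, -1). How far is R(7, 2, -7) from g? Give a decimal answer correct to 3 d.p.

8.171

A direction vector for g is Q_3 − R_1 = (9, 6, 0).
Taking (-9, -2, -1) on g with direction v = (9, 6, 0): w = R − (-9, -2, -1) = (16, 4, -6), and w × v = (36, -54, 60).
Distance = |w × v| / |v| = √7812 / √117 ≈ 8.171.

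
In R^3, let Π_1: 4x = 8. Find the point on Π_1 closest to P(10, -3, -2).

Foot = P − λn with λ = (n·P − d)/|n|² = (40 − 8)/16 = 2.
Foot = (10, -3, -2) − 2·(4, 0, 0) = (2, -3, -2).

(2, -3, -2)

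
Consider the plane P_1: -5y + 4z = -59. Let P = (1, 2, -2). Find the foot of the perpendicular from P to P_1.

(1, 7, -6)

Foot = P − λn with λ = (n·P − d)/|n|² = (-18 − (-59))/41 = 1.
Foot = (1, 2, -2) − 1·(0, -5, 4) = (1, 7, -6).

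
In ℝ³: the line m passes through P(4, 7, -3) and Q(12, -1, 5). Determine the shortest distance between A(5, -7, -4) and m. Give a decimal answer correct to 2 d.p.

A direction vector for m is Q − P = (8, -8, 8).
Taking (4, 7, -3) on m with direction v = (8, -8, 8): w = A − (4, 7, -3) = (1, -14, -1), and w × v = (-120, -16, 104).
Distance = |w × v| / |v| = √25472 / √192 ≈ 11.52.

11.52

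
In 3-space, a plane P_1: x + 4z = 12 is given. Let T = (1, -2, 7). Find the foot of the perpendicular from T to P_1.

(0, -2, 3)

Foot = T − λn with λ = (n·T − d)/|n|² = (29 − 12)/17 = 1.
Foot = (1, -2, 7) − 1·(1, 0, 4) = (0, -2, 3).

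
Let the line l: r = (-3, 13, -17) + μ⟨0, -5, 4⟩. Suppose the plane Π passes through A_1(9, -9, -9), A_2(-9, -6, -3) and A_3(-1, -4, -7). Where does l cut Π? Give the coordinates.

A_1A_2 = (-18, 3, 6), A_1A_3 = (-10, 5, 2); a normal to Π is A_1A_2 × A_1A_3 = (-24, -24, -60).
Using A_1: Π has equation -24x - 24y - 60z = 540.
Substitute r = (-3, 13, -17) + t(0, -5, 4) into the plane: 780 + (-120)t = 540, so t = 2.
Intersection: (-3, 13, -17) + 2·(0, -5, 4) = (-3, 3, -9).

(-3, 3, -9)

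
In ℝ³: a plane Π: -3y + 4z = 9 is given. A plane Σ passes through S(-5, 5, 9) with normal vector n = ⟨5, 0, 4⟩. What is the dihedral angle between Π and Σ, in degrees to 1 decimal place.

60.0

Σ: n·r = n·S gives 5x + 4z = 11.
cos θ = |n₁·n₂| / (|n₁||n₂|) = |16| / (√25 · √41).
θ = arccos(0.49976) ≈ 60.0°.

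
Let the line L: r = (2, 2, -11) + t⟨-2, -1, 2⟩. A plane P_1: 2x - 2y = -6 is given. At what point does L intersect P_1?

(-4, -1, -5)

Substitute r = (2, 2, -11) + t(-2, -1, 2) into the plane: 0 + (-2)t = -6, so t = 3.
Intersection: (2, 2, -11) + 3·(-2, -1, 2) = (-4, -1, -5).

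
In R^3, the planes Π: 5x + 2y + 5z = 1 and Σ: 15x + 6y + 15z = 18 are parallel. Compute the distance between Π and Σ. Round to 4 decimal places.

Rescale Σ by 1/3: 5x + 2y + 5z = 6. Then distance = |1 − 6| / √54 ≈ 0.6804.

0.6804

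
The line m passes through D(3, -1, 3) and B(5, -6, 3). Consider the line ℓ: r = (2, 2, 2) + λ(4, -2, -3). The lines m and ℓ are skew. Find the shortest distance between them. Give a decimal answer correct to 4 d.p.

0.5717

A direction vector for m is B − D = (2, -5, 0).
Common perpendicular direction n = (2, -5, 0) × (4, -2, -3) = (15, 6, 16).
With w = (2, 2, 2) − (3, -1, 3) = (-1, 3, -1), w · n = -13.
Distance = |w · n| / |n| = |-13| / √517 ≈ 0.5717.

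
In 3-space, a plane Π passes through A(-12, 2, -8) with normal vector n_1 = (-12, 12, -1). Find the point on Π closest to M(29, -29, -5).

Π: n_1·r = n_1·A gives -12x + 12y - z = 176.
Foot = M − λn with λ = (n·M − d)/|n|² = (-691 − 176)/289 = -3.
Foot = (29, -29, -5) − (-3)·(-12, 12, -1) = (-7, 7, -8).

(-7, 7, -8)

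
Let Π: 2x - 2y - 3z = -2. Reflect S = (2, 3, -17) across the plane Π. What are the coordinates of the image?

(-10, 15, 1)

λ = (n·S − d)/|n|² = (49 − (-2))/17 = 3.
Reflection = S − 2λn = (2, 3, -17) − 6·(2, -2, -3) = (-10, 15, 1).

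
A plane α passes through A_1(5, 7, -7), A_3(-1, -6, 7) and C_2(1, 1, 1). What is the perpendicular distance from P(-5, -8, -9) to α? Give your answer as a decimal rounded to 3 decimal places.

13.118

A_1A_3 = (-6, -13, 14), A_1C_2 = (-4, -6, 8); a normal to α is A_1A_3 × A_1C_2 = (-20, -8, -16).
Using A_1: α has equation -20x - 8y - 16z = -44.
n·P − d = (-20)·(-5) + (-8)·(-8) + (-16)·(-9) − (-44) = 352; |n| = √720.
Distance = |352| / √720 = 352/√720 ≈ 13.118.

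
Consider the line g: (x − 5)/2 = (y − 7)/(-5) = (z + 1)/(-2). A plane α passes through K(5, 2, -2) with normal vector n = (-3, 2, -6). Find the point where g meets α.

g has direction (2, -5, -2) through (5, 7, -1).
α: n·r = n·K gives -3x + 2y - 6z = 1.
Substitute r = (5, 7, -1) + t(2, -5, -2) into the plane: 5 + (-4)t = 1, so t = 1.
Intersection: (5, 7, -1) + 1·(2, -5, -2) = (7, 2, -3).

(7, 2, -3)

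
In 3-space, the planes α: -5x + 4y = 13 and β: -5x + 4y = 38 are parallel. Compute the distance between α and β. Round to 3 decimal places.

3.904

Same normal n = (-5, 4, 0) with |n| = √41; distance = |13 − 38| / |n| = 25/√41 ≈ 3.904.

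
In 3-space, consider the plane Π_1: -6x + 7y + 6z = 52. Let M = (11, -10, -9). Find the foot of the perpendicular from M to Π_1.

(-1, 4, 3)

Foot = M − λn with λ = (n·M − d)/|n|² = (-190 − 52)/121 = -2.
Foot = (11, -10, -9) − (-2)·(-6, 7, 6) = (-1, 4, 3).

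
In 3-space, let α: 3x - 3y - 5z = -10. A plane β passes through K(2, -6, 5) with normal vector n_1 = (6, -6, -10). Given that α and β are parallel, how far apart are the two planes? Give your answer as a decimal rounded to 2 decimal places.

1.37

β: n_1·r = n_1·K gives 6x - 6y - 10z = -2.
Rescale β by 1/2: 3x - 3y - 5z = -1. Then distance = |-10 − (-1)| / √43 ≈ 1.37.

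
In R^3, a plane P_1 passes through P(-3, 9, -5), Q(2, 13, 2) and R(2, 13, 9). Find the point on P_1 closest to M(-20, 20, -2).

(-8, 5, -2)

PQ = (5, 4, 7), PR = (5, 4, 14); a normal to P_1 is PQ × PR = (28, -35, 0).
Using P: P_1 has equation 28x - 35y = -399.
Foot = M − λn with λ = (n·M − d)/|n|² = (-1260 − (-399))/2009 = -3/7.
Foot = (-20, 20, -2) − (-3/7)·(28, -35, 0) = (-8, 5, -2).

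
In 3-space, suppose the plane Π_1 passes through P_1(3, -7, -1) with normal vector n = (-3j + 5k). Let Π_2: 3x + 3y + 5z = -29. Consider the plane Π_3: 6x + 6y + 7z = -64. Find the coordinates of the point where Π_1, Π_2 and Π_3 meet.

(-11, -2, 2)

Π_1: n·r = n·P_1 gives -3y + 5z = 16.
Solving the 3×3 linear system -3y + 5z = 16, 3x + 3y + 5z = -29, 6x + 6y + 7z = -64 (e.g. by elimination or Cramer's rule, determinant = -27) gives (-11, -2, 2).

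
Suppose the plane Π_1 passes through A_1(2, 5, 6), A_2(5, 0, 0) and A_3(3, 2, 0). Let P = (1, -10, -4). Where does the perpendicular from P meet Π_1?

A_1A_2 = (3, -5, -6), A_1A_3 = (1, -3, -6); a normal to Π_1 is A_1A_2 × A_1A_3 = (12, 12, -4).
Using A_1: Π_1 has equation 12x + 12y - 4z = 60.
Foot = P − λn with λ = (n·P − d)/|n|² = (-92 − 60)/304 = -1/2.
Foot = (1, -10, -4) − (-1/2)·(12, 12, -4) = (7, -4, -6).

(7, -4, -6)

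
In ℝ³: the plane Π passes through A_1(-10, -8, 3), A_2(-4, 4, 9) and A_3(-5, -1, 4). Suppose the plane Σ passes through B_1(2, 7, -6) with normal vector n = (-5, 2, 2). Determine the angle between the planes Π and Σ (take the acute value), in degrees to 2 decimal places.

48.34

A_1A_2 = (6, 12, 6), A_1A_3 = (5, 7, 1); a normal to Π is A_1A_2 × A_1A_3 = (-30, 24, -18).
Using A_1: Π has equation -30x + 24y - 18z = 54.
Σ: n·r = n·B_1 gives -5x + 2y + 2z = -8.
cos θ = |n₁·n₂| / (|n₁||n₂|) = |162| / (√1800 · √33).
θ = arccos(0.66469) ≈ 48.34°.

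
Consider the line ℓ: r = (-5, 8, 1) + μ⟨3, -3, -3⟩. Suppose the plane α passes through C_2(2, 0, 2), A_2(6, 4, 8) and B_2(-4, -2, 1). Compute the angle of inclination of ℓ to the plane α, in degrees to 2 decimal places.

22.21

C_2A_2 = (4, 4, 6), C_2B_2 = (-6, -2, -1); a normal to α is C_2A_2 × C_2B_2 = (8, -32, 16).
Using C_2: α has equation 8x - 32y + 16z = 48.
sin θ = |n·v| / (|n||v|) = |72| / (√1344 · √27) = 0.37796.
θ ≈ 22.21°.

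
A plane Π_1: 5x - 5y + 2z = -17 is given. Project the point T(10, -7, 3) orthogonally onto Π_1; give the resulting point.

(0, 3, -1)

Foot = T − λn with λ = (n·T − d)/|n|² = (91 − (-17))/54 = 2.
Foot = (10, -7, 3) − 2·(5, -5, 2) = (0, 3, -1).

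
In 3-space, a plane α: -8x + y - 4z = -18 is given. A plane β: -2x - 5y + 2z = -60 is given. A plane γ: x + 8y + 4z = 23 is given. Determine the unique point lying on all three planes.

(7, 6, -8)

Solving the 3×3 linear system -8x + y - 4z = -18, -2x - 5y + 2z = -60, x + 8y + 4z = 23 (e.g. by elimination or Cramer's rule, determinant = 342) gives (7, 6, -8).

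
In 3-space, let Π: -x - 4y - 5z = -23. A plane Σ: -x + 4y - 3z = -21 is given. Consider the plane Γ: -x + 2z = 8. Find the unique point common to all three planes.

(2, -1, 5)

Solving the 3×3 linear system -x - 4y - 5z = -23, -x + 4y - 3z = -21, -x + 2z = 8 (e.g. by elimination or Cramer's rule, determinant = -48) gives (2, -1, 5).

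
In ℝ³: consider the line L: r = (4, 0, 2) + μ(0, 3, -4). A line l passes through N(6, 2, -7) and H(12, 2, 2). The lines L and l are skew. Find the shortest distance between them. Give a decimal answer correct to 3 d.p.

A direction vector for l is H − N = (6, 0, 9).
Common perpendicular direction n = (0, 3, -4) × (6, 0, 9) = (27, -24, -18).
With w = (6, 2, -7) − (4, 0, 2) = (2, 2, -9), w · n = 168.
Distance = |w · n| / |n| = |168| / √1629 ≈ 4.162.

4.162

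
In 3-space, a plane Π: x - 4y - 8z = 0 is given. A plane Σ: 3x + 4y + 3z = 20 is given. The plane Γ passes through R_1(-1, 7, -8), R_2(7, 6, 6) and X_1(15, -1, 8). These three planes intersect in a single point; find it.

(0, 8, -4)

R_1R_2 = (8, -1, 14), R_1X_1 = (16, -8, 16); a normal to Γ is R_1R_2 × R_1X_1 = (96, 96, -48).
Using R_1: Γ has equation 96x + 96y - 48z = 960.
Solving the 3×3 linear system x - 4y - 8z = 0, 3x + 4y + 3z = 20, 96x + 96y - 48z = 960 (e.g. by elimination or Cramer's rule, determinant = -1440) gives (0, 8, -4).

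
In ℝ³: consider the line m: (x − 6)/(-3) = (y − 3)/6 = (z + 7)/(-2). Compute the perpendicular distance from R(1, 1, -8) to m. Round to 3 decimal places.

m has direction (-3, 6, -2) through (6, 3, -7).
Taking (6, 3, -7) on m with direction v = (-3, 6, -2): w = R − (6, 3, -7) = (-5, -2, -1), and w × v = (10, -7, -36).
Distance = |w × v| / |v| = √1445 / √49 ≈ 5.430.

5.430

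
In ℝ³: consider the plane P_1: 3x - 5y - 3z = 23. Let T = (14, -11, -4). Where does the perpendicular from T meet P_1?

Foot = T − λn with λ = (n·T − d)/|n|² = (109 − 23)/43 = 2.
Foot = (14, -11, -4) − 2·(3, -5, -3) = (8, -1, 2).

(8, -1, 2)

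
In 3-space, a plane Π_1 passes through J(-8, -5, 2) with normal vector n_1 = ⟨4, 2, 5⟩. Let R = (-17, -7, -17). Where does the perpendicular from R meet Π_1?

(-5, -1, -2)

Π_1: n_1·r = n_1·J gives 4x + 2y + 5z = -32.
Foot = R − λn with λ = (n·R − d)/|n|² = (-167 − (-32))/45 = -3.
Foot = (-17, -7, -17) − (-3)·(4, 2, 5) = (-5, -1, -2).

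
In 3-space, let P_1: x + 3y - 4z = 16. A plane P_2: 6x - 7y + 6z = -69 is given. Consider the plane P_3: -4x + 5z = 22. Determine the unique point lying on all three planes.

(-3, 9, 2)

Solving the 3×3 linear system x + 3y - 4z = 16, 6x - 7y + 6z = -69, -4x + 5z = 22 (e.g. by elimination or Cramer's rule, determinant = -85) gives (-3, 9, 2).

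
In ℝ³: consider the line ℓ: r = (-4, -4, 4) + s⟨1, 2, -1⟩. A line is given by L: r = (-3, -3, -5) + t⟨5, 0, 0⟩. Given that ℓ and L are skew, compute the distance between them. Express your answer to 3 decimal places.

Common perpendicular direction n = (1, 2, -1) × (5, 0, 0) = (0, -5, -10).
With w = (-3, -3, -5) − (-4, -4, 4) = (1, 1, -9), w · n = 85.
Distance = |w · n| / |n| = |85| / √125 ≈ 7.603.

7.603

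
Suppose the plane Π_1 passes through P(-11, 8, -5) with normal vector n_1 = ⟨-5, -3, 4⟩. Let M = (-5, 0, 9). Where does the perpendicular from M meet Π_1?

(0, 3, 5)

Π_1: n_1·r = n_1·P gives -5x - 3y + 4z = 11.
Foot = M − λn with λ = (n·M − d)/|n|² = (61 − 11)/50 = 1.
Foot = (-5, 0, 9) − 1·(-5, -3, 4) = (0, 3, 5).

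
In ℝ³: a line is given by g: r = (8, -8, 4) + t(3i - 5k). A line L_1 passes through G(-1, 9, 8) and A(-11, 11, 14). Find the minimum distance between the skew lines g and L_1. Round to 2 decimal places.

A direction vector for L_1 is A − G = (-10, 2, 6).
Common perpendicular direction n = (3, 0, -5) × (-10, 2, 6) = (10, 32, 6).
With w = (-1, 9, 8) − (8, -8, 4) = (-9, 17, 4), w · n = 478.
Distance = |w · n| / |n| = |478| / √1160 ≈ 14.03.

14.03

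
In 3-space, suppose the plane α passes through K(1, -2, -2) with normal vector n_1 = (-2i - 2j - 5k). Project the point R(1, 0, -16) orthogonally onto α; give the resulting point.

(5, 4, -6)

α: n_1·r = n_1·K gives -2x - 2y - 5z = 12.
Foot = R − λn with λ = (n·R − d)/|n|² = (78 − 12)/33 = 2.
Foot = (1, 0, -16) − 2·(-2, -2, -5) = (5, 4, -6).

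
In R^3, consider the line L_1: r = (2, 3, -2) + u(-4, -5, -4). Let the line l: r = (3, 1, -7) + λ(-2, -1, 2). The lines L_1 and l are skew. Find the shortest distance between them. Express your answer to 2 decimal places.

Common perpendicular direction n = (-4, -5, -4) × (-2, -1, 2) = (-14, 16, -6).
With w = (3, 1, -7) − (2, 3, -2) = (1, -2, -5), w · n = -16.
Distance = |w · n| / |n| = |-16| / √488 ≈ 0.72.

0.72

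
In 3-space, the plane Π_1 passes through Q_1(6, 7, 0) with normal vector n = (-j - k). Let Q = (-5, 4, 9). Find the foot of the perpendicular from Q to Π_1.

(-5, 1, 6)

Π_1: n·r = n·Q_1 gives -y - z = -7.
Foot = Q − λn with λ = (n·Q − d)/|n|² = (-13 − (-7))/2 = -3.
Foot = (-5, 4, 9) − (-3)·(0, -1, -1) = (-5, 1, 6).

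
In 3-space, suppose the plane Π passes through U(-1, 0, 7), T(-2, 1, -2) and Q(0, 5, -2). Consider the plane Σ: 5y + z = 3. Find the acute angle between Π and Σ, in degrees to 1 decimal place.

62.4

UT = (-1, 1, -9), UQ = (1, 5, -9); a normal to Π is UT × UQ = (36, -18, -6).
Using U: Π has equation 36x - 18y - 6z = -78.
cos θ = |n₁·n₂| / (|n₁||n₂|) = |-96| / (√1656 · √26).
θ = arccos(0.46265) ≈ 62.4°.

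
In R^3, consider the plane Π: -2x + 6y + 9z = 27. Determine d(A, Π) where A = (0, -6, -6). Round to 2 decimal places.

10.64

n·A − d = (-2)·(0) + (6)·(-6) + (9)·(-6) − 27 = -117; |n| = √121.
Distance = |-117| / √121 = 117/√121 ≈ 10.64.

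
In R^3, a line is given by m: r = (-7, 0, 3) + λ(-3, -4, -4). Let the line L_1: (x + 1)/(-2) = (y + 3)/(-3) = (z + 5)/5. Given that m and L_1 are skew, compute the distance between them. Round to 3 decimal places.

6.824

L_1 has direction (-2, -3, 5) through (-1, -3, -5).
Common perpendicular direction n = (-3, -4, -4) × (-2, -3, 5) = (-32, 23, 1).
With w = (-1, -3, -5) − (-7, 0, 3) = (6, -3, -8), w · n = -269.
Distance = |w · n| / |n| = |-269| / √1554 ≈ 6.824.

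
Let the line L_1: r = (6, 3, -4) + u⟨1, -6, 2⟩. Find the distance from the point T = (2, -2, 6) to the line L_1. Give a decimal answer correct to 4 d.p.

9.4546

Taking (6, 3, -4) on L_1 with direction v = (1, -6, 2): w = T − (6, 3, -4) = (-4, -5, 10), and w × v = (50, 18, 29).
Distance = |w × v| / |v| = √3665 / √41 ≈ 9.4546.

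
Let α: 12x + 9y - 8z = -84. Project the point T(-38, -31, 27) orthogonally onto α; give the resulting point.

(-2, -4, 3)

Foot = T − λn with λ = (n·T − d)/|n|² = (-951 − (-84))/289 = -3.
Foot = (-38, -31, 27) − (-3)·(12, 9, -8) = (-2, -4, 3).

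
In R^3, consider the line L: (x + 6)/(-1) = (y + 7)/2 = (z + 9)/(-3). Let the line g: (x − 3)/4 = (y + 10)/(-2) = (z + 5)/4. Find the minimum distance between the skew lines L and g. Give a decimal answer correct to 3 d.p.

1.765

L has direction (-1, 2, -3) through (-6, -7, -9).
g has direction (4, -2, 4) through (3, -10, -5).
Common perpendicular direction n = (-1, 2, -3) × (4, -2, 4) = (2, -8, -6).
With w = (3, -10, -5) − (-6, -7, -9) = (9, -3, 4), w · n = 18.
Distance = |w · n| / |n| = |18| / √104 ≈ 1.765.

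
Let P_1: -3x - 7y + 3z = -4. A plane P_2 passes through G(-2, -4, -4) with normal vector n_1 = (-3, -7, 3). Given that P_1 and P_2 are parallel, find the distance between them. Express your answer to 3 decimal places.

3.176

P_2: n_1·r = n_1·G gives -3x - 7y + 3z = 22.
Same normal n = (-3, -7, 3) with |n| = √67; distance = |-4 − 22| / |n| = 26/√67 ≈ 3.176.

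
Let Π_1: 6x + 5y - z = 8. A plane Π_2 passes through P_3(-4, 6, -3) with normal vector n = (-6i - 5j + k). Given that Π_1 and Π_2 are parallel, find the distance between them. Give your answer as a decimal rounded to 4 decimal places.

Π_2: n·r = n·P_3 gives -6x - 5y + z = -9.
Rescale Π_2 by 1/(-1): 6x + 5y - z = 9. Then distance = |8 − 9| / √62 ≈ 0.1270.

0.1270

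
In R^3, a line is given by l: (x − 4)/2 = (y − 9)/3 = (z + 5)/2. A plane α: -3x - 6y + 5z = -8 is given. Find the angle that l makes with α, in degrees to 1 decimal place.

l has direction (2, 3, 2) through (4, 9, -5).
sin θ = |n·v| / (|n||v|) = |-14| / (√70 · √17) = 0.40584.
θ ≈ 23.9°.

23.9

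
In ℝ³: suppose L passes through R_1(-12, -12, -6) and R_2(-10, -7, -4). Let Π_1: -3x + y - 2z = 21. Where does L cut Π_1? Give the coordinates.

(-6, 3, 0)

A direction vector for L is R_2 − R_1 = (2, 5, 2).
Substitute r = (-12, -12, -6) + t(2, 5, 2) into the plane: 36 + (-5)t = 21, so t = 3.
Intersection: (-12, -12, -6) + 3·(2, 5, 2) = (-6, 3, 0).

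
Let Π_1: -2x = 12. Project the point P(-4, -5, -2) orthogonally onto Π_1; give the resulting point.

(-6, -5, -2)

Foot = P − λn with λ = (n·P − d)/|n|² = (8 − 12)/4 = -1.
Foot = (-4, -5, -2) − (-1)·(-2, 0, 0) = (-6, -5, -2).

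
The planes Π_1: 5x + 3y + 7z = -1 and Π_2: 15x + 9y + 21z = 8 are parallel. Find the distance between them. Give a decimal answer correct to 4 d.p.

Rescale Π_2 by 1/3: 5x + 3y + 7z = 8/3. Then distance = |-1 − (8/3)| / √83 ≈ 0.4025.

0.4025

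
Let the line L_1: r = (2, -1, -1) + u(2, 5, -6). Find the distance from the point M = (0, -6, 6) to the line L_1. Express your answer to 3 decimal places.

0.668

Taking (2, -1, -1) on L_1 with direction v = (2, 5, -6): w = M − (2, -1, -1) = (-2, -5, 7), and w × v = (-5, 2, 0).
Distance = |w × v| / |v| = √29 / √65 ≈ 0.668.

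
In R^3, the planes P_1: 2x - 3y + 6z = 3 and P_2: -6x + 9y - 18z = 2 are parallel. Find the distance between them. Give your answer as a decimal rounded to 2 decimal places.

Rescale P_2 by 1/(-3): 2x - 3y + 6z = -2/3. Then distance = |3 − (-2/3)| / √49 ≈ 0.52.

0.52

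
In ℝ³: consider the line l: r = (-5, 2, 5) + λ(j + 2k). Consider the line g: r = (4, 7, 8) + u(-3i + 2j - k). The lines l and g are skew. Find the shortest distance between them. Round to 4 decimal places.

Common perpendicular direction n = (0, 1, 2) × (-3, 2, -1) = (-5, -6, 3).
With w = (4, 7, 8) − (-5, 2, 5) = (9, 5, 3), w · n = -66.
Distance = |w · n| / |n| = |-66| / √70 ≈ 7.8885.

7.8885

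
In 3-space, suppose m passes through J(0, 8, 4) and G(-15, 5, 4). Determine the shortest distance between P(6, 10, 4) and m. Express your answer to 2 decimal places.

0.78

A direction vector for m is G − J = (-15, -3, 0).
Taking (0, 8, 4) on m with direction v = (-15, -3, 0): w = P − (0, 8, 4) = (6, 2, 0), and w × v = (0, 0, 12).
Distance = |w × v| / |v| = √144 / √234 ≈ 0.78.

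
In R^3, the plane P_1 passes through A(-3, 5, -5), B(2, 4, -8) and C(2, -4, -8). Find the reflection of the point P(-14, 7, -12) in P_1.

AB = (5, -1, -3), AC = (5, -9, -3); a normal to P_1 is AB × AC = (-24, 0, -40).
Using A: P_1 has equation -24x - 40z = 272.
λ = (n·P − d)/|n|² = (816 − 272)/2176 = 1/4.
Reflection = P − 2λn = (-14, 7, -12) − (1/2)·(-24, 0, -40) = (-2, 7, 8).

(-2, 7, 8)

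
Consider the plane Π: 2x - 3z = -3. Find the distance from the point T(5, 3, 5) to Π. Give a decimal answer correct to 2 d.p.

n·T − d = (2)·(5) + (0)·(3) + (-3)·(5) − (-3) = -2; |n| = √13.
Distance = |-2| / √13 = 2/√13 ≈ 0.55.

0.55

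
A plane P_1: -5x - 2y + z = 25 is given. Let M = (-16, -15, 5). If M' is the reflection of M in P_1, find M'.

(14, -3, -1)

λ = (n·M − d)/|n|² = (115 − 25)/30 = 3.
Reflection = M − 2λn = (-16, -15, 5) − 6·(-5, -2, 1) = (14, -3, -1).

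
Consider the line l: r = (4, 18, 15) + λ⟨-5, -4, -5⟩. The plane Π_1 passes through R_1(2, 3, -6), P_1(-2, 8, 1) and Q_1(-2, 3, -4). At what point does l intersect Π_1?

R_1P_1 = (-4, 5, 7), R_1Q_1 = (-4, 0, 2); a normal to Π_1 is R_1P_1 × R_1Q_1 = (10, -20, 20).
Using R_1: Π_1 has equation 10x - 20y + 20z = -160.
Substitute r = (4, 18, 15) + t(-5, -4, -5) into the plane: -20 + (-70)t = -160, so t = 2.
Intersection: (4, 18, 15) + 2·(-5, -4, -5) = (-6, 10, 5).

(-6, 10, 5)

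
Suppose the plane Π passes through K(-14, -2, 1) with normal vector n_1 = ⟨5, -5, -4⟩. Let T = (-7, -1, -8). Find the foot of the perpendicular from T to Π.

(-12, 4, -4)

Π: n_1·r = n_1·K gives 5x - 5y - 4z = -64.
Foot = T − λn with λ = (n·T − d)/|n|² = (2 − (-64))/66 = 1.
Foot = (-7, -1, -8) − 1·(5, -5, -4) = (-12, 4, -4).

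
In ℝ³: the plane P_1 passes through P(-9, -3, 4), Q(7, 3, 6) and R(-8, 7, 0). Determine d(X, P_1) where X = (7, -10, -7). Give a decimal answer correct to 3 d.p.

16.510

PQ = (16, 6, 2), PR = (1, 10, -4); a normal to P_1 is PQ × PR = (-44, 66, 154).
Using P: P_1 has equation -44x + 66y + 154z = 814.
n·X − d = (-44)·(7) + (66)·(-10) + (154)·(-7) − 814 = -2860; |n| = √30008.
Distance = |-2860| / √30008 = 2860/√30008 ≈ 16.510.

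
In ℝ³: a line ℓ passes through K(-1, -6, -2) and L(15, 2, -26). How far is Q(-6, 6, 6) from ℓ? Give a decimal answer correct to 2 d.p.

A direction vector for ℓ is L − K = (16, 8, -24).
Taking (-1, -6, -2) on ℓ with direction v = (16, 8, -24): w = Q − (-1, -6, -2) = (-5, 12, 8), and w × v = (-352, 8, -232).
Distance = |w × v| / |v| = √177792 / √896 ≈ 14.09.

14.09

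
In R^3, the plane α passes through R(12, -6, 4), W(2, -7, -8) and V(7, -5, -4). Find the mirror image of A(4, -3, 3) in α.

RW = (-10, -1, -12), RV = (-5, 1, -8); a normal to α is RW × RV = (20, -20, -15).
Using R: α has equation 20x - 20y - 15z = 300.
λ = (n·A − d)/|n|² = (95 − 300)/1025 = -1/5.
Reflection = A − 2λn = (4, -3, 3) − (-2/5)·(20, -20, -15) = (12, -11, -3).

(12, -11, -3)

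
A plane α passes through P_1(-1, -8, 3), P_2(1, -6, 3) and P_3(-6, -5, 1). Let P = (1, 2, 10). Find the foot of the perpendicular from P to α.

(3, 0, 2)

P_1P_2 = (2, 2, 0), P_1P_3 = (-5, 3, -2); a normal to α is P_1P_2 × P_1P_3 = (-4, 4, 16).
Using P_1: α has equation -4x + 4y + 16z = 20.
Foot = P − λn with λ = (n·P − d)/|n|² = (164 − 20)/288 = 1/2.
Foot = (1, 2, 10) − (1/2)·(-4, 4, 16) = (3, 0, 2).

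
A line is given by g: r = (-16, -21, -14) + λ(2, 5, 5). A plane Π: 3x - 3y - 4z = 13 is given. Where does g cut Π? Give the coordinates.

(-12, -11, -4)

Substitute r = (-16, -21, -14) + t(2, 5, 5) into the plane: 71 + (-29)t = 13, so t = 2.
Intersection: (-16, -21, -14) + 2·(2, 5, 5) = (-12, -11, -4).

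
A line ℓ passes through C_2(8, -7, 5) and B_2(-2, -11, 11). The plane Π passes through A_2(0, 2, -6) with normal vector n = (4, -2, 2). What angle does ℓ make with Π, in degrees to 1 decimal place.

A direction vector for ℓ is B_2 − C_2 = (-10, -4, 6).
Π: n·r = n·A_2 gives 4x - 2y + 2z = -16.
sin θ = |n·v| / (|n||v|) = |-20| / (√24 · √152) = 0.33113.
θ ≈ 19.3°.

19.3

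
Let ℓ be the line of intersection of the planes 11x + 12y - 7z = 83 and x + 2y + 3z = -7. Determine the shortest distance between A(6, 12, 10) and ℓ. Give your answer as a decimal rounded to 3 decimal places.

17.916

Direction of ℓ: (11, 12, -7) × (1, 2, 3) = (50, -40, 10).
A point on ℓ: solving the two plane equations with x = -5 gives (-5, 8, -6).
Taking (-5, 8, -6) on ℓ with direction v = (50, -40, 10): w = A − (-5, 8, -6) = (11, 4, 16), and w × v = (680, 690, -640).
Distance = |w × v| / |v| = √1348100 / √4200 ≈ 17.916.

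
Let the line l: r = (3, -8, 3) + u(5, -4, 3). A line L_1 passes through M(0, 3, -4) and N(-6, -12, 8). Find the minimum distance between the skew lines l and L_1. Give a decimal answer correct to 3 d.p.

A direction vector for L_1 is N − M = (-6, -15, 12).
Common perpendicular direction n = (5, -4, 3) × (-6, -15, 12) = (-3, -78, -99).
With w = (0, 3, -4) − (3, -8, 3) = (-3, 11, -7), w · n = -156.
Distance = |w · n| / |n| = |-156| / √15894 ≈ 1.237.

1.237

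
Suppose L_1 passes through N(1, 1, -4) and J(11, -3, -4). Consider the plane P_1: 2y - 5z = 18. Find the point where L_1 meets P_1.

A direction vector for L_1 is J − N = (10, -4, 0).
Substitute r = (1, 1, -4) + t(10, -4, 0) into the plane: 22 + (-8)t = 18, so t = 1/2.
Intersection: (1, 1, -4) + (1/2)·(10, -4, 0) = (6, -1, -4).

(6, -1, -4)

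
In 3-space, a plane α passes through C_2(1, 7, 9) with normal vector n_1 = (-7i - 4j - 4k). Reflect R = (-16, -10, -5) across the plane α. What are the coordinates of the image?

(26, 14, 19)

α: n_1·r = n_1·C_2 gives -7x - 4y - 4z = -71.
λ = (n·R − d)/|n|² = (172 − (-71))/81 = 3.
Reflection = R − 2λn = (-16, -10, -5) − 6·(-7, -4, -4) = (26, 14, 19).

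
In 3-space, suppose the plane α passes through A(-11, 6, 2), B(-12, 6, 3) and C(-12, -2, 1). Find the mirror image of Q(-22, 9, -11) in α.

AB = (-1, 0, 1), AC = (-1, -8, -1); a normal to α is AB × AC = (8, -2, 8).
Using A: α has equation 8x - 2y + 8z = -84.
λ = (n·Q − d)/|n|² = (-282 − (-84))/132 = -3/2.
Reflection = Q − 2λn = (-22, 9, -11) − (-3)·(8, -2, 8) = (2, 3, 13).

(2, 3, 13)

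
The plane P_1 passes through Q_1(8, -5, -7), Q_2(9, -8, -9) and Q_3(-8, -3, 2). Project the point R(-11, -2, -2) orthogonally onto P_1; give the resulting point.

(-9, -4, 2)

Q_1Q_2 = (1, -3, -2), Q_1Q_3 = (-16, 2, 9); a normal to P_1 is Q_1Q_2 × Q_1Q_3 = (-23, 23, -46).
Using Q_1: P_1 has equation -23x + 23y - 46z = 23.
Foot = R − λn with λ = (n·R − d)/|n|² = (299 − 23)/3174 = 2/23.
Foot = (-11, -2, -2) − (2/23)·(-23, 23, -46) = (-9, -4, 2).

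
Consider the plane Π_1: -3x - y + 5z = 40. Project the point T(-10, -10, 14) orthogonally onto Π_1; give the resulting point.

(-4, -8, 4)

Foot = T − λn with λ = (n·T − d)/|n|² = (110 − 40)/35 = 2.
Foot = (-10, -10, 14) − 2·(-3, -1, 5) = (-4, -8, 4).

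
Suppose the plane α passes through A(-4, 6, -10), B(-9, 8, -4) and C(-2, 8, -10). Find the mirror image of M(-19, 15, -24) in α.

(5, -9, 4)

AB = (-5, 2, 6), AC = (2, 2, 0); a normal to α is AB × AC = (-12, 12, -14).
Using A: α has equation -12x + 12y - 14z = 260.
λ = (n·M − d)/|n|² = (744 − 260)/484 = 1.
Reflection = M − 2λn = (-19, 15, -24) − 2·(-12, 12, -14) = (5, -9, 4).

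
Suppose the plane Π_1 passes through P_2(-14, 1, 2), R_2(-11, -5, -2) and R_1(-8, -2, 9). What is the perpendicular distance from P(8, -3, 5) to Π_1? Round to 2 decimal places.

12.31

P_2R_2 = (3, -6, -4), P_2R_1 = (6, -3, 7); a normal to Π_1 is P_2R_2 × P_2R_1 = (-54, -45, 27).
Using P_2: Π_1 has equation -54x - 45y + 27z = 765.
n·P − d = (-54)·(8) + (-45)·(-3) + (27)·(5) − 765 = -927; |n| = √5670.
Distance = |-927| / √5670 = 927/√5670 ≈ 12.31.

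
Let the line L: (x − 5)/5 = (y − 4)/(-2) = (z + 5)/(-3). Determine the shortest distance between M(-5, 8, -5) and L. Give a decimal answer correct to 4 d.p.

5.2415

L has direction (5, -2, -3) through (5, 4, -5).
Taking (5, 4, -5) on L with direction v = (5, -2, -3): w = M − (5, 4, -5) = (-10, 4, 0), and w × v = (-12, -30, 0).
Distance = |w × v| / |v| = √1044 / √38 ≈ 5.2415.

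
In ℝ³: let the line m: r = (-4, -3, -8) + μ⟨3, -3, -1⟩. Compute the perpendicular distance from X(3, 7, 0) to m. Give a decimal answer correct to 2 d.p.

Taking (-4, -3, -8) on m with direction v = (3, -3, -1): w = X − (-4, -3, -8) = (7, 10, 8), and w × v = (14, 31, -51).
Distance = |w × v| / |v| = √3758 / √19 ≈ 14.06.

14.06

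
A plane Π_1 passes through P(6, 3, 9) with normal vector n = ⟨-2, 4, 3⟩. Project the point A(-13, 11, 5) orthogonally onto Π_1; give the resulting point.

Π_1: n·r = n·P gives -2x + 4y + 3z = 27.
Foot = A − λn with λ = (n·A − d)/|n|² = (85 − 27)/29 = 2.
Foot = (-13, 11, 5) − 2·(-2, 4, 3) = (-9, 3, -1).

(-9, 3, -1)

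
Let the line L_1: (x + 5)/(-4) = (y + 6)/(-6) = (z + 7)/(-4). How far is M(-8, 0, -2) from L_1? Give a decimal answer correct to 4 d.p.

6.4443

L_1 has direction (-4, -6, -4) through (-5, -6, -7).
Taking (-5, -6, -7) on L_1 with direction v = (-4, -6, -4): w = M − (-5, -6, -7) = (-3, 6, 5), and w × v = (6, -32, 42).
Distance = |w × v| / |v| = √2824 / √68 ≈ 6.4443.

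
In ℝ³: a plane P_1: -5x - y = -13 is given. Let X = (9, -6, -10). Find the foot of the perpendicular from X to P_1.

(4, -7, -10)

Foot = X − λn with λ = (n·X − d)/|n|² = (-39 − (-13))/26 = -1.
Foot = (9, -6, -10) − (-1)·(-5, -1, 0) = (4, -7, -10).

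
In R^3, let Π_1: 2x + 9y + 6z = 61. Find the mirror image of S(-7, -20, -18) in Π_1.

(5, 34, 18)

λ = (n·S − d)/|n|² = (-302 − 61)/121 = -3.
Reflection = S − 2λn = (-7, -20, -18) − (-6)·(2, 9, 6) = (5, 34, 18).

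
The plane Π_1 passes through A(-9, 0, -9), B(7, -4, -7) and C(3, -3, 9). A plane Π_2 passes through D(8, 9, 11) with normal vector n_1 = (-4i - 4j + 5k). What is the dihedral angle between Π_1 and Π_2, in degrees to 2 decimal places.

AB = (16, -4, 2), AC = (12, -3, 18); a normal to Π_1 is AB × AC = (-66, -264, 0).
Using A: Π_1 has equation -66x - 264y = 594.
Π_2: n_1·r = n_1·D gives -4x - 4y + 5z = -13.
cos θ = |n₁·n₂| / (|n₁||n₂|) = |1320| / (√74052 · √57).
θ = arccos(0.64249) ≈ 50.02°.

50.02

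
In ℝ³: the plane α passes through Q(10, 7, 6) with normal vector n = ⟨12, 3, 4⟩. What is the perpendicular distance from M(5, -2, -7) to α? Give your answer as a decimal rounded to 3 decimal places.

10.692

α: n·r = n·Q gives 12x + 3y + 4z = 165.
n·M − d = (12)·(5) + (3)·(-2) + (4)·(-7) − 165 = -139; |n| = √169.
Distance = |-139| / √169 = 139/√169 ≈ 10.692.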